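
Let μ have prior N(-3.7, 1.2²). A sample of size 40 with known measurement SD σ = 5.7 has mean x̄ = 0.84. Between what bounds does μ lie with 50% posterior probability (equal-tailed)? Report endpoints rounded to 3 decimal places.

Posterior precision = 1/1.2² + 40/5.7² = 0.6944 + 1.2311 = 1.9256, so posterior SD = 0.7206.
Posterior mean = (-3.7/1.2² + 40·0.84/5.7²) / 1.9256 = -0.7973.
Interval: -0.7973 ± 0.674 × 0.7206 → [-1.283, -0.311].

[-1.283, -0.311]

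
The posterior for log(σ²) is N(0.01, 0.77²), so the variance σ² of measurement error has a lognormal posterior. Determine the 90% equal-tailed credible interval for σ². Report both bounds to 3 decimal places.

On the log scale the 90% interval is 0.01 ± 1.645 × 0.77 = [-1.2565, 1.2765].
Exponentiate: [e^-1.2565, e^1.2765] = [0.285, 3.584].

[0.285, 3.584]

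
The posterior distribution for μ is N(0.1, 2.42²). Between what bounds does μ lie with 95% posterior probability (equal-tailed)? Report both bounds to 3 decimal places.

[-4.643, 4.843]

The posterior is symmetric, so the 95% equal-tailed interval is μ = 0.1 ± z·2.42 with z = 1.960.
Half-width: 1.960 × 2.42 = 4.743.
0.1 − 4.743 = -4.643; 0.1 + 4.743 = 4.843.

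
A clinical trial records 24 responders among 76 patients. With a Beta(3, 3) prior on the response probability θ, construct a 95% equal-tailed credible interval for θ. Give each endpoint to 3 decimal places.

Posterior: Beta(3+24, 3+52) = Beta(27, 55).
Equal-tailed 95% interval: the 0.025 and 0.975 quantiles of Beta(27, 55).
Posterior mean ≈ 0.329, SD ≈ 0.052; a Normal approximation gives roughly [0.228, 0.430].
Exact: F⁻¹(0.025) = 0.232; F⁻¹(0.975) = 0.434.

[0.232, 0.434]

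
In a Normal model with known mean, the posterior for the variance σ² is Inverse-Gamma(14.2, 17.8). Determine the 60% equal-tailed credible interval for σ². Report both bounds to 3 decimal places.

Inverse-Gamma(14.2, 17.8) quantiles: F⁻¹(0.2) and F⁻¹(0.8).
Equivalently, 1/σ² ~ Gamma(14.2, rate = 17.8); invert its 0.8 and 0.2 quantiles.
Posterior mean ≈ 1.348, SD ≈ 0.386; a Normal approximation gives roughly [1.024, 1.673].
Exact: lower = 1.033; upper = 1.622.

[1.033, 1.622]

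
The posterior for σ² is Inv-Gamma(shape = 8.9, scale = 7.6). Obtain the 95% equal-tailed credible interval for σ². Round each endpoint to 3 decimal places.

Inverse-Gamma(8.9, 7.6) quantiles: F⁻¹(0.025) and F⁻¹(0.975).
Equivalently, 1/σ² ~ Gamma(8.9, rate = 7.6); invert its 0.975 and 0.025 quantiles.
Posterior mean ≈ 0.962, SD ≈ 0.366; a Normal approximation gives roughly [0.244, 1.680].
Exact: lower = 0.486; upper = 1.877.

[0.486, 1.877]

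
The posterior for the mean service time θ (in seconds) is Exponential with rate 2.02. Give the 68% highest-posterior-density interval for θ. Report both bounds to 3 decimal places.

[0.000, 0.564]

The exponential density is strictly decreasing on [0, ∞), so the HPD interval is anchored at 0: [0, q] with P(θ ≤ q) = 0.68.
q = −ln(1 − 0.68) / 2.02 = 1.1394 / 2.02 = 0.564.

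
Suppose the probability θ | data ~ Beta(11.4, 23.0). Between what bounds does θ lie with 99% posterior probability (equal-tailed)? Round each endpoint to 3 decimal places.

[0.151, 0.548]

Posterior: Beta(11.4, 23.0).
Equal-tailed 99% interval: the 0.005 and 0.995 quantiles of Beta(11.4, 23.0).
Posterior mean ≈ 0.331, SD ≈ 0.079; a Normal approximation gives roughly [0.128, 0.535].
Exact: F⁻¹(0.005) = 0.151; F⁻¹(0.995) = 0.548.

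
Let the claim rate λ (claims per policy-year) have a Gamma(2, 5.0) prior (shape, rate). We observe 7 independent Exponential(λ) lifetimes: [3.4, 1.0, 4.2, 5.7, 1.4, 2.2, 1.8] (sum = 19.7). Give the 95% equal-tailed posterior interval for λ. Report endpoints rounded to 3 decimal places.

[0.167, 0.638]

Posterior: Gamma(2+7, 5.0+19.7) = Gamma(9, 24.7) (shape, rate).
Equal-tailed 95% interval: Gamma(9, 24.7) quantiles at 0.025 and 0.975.
Posterior mean ≈ 0.364, SD ≈ 0.121; a Normal approximation gives roughly [0.126, 0.602].
Exact: lower = 0.167; upper = 0.638.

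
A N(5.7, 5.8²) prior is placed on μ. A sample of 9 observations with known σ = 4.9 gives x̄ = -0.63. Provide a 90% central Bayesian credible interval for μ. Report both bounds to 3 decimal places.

[-2.751, 2.421]

Posterior precision = 1/5.8² + 9/4.9² = 0.0297 + 0.3748 = 0.4046, so posterior SD = 1.5722.
Posterior mean = (5.7/5.8² + 9·-0.63/4.9²) / 0.4046 = -0.1649.
Interval: -0.1649 ± 1.645 × 1.5722 → [-2.751, 2.421].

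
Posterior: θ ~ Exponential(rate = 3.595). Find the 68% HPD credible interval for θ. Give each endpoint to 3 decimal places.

The exponential density is strictly decreasing on [0, ∞), so the HPD interval is anchored at 0: [0, q] with P(θ ≤ q) = 0.68.
q = −ln(1 − 0.68) / 3.595 = 1.1394 / 3.595 = 0.317.

[0.000, 0.317]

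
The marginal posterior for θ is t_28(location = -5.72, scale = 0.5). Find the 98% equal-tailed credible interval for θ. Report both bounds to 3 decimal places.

The t_28 distribution is symmetric; the 98% interval is -5.72 ± t·0.5 with t_{0.99,28} = 2.467.
Half-width: 2.467 × 0.5 = 1.234.
-5.72 − 1.234 = -6.954; -5.72 + 1.234 = -4.486.

[-6.954, -4.486]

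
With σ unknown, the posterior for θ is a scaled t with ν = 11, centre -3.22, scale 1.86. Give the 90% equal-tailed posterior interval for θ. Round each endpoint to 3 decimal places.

[-6.560, 0.120]

The t_11 distribution is symmetric; the 90% interval is -3.22 ± t·1.86 with t_{0.95,11} = 1.796.
Half-width: 1.796 × 1.86 = 3.340.
-3.22 − 3.340 = -6.560; -3.22 + 3.340 = 0.120.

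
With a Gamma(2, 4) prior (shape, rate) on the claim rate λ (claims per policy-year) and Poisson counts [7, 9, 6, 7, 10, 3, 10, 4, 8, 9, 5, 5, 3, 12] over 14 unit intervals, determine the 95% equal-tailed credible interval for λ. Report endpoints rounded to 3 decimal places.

Posterior: Gamma(2+98, 4+14) = Gamma(100, 18) (shape, rate).
Equal-tailed 95% interval: Gamma(100, 18) quantiles at 0.025 and 0.975.
Posterior mean ≈ 5.556, SD ≈ 0.556; a Normal approximation gives roughly [4.467, 6.644].
Exact: lower = 4.520; upper = 6.696.

[4.520, 6.696]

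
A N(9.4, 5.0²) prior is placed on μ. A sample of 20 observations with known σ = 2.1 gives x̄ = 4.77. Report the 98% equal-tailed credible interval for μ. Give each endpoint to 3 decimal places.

Posterior precision = 1/5.0² + 20/2.1² = 0.0400 + 4.5351 = 4.5751, so posterior SD = 0.4675.
Posterior mean = (9.4/5.0² + 20·4.77/2.1²) / 4.5751 = 4.8105.
Interval: 4.8105 ± 2.326 × 0.4675 → [3.723, 5.898].

[3.723, 5.898]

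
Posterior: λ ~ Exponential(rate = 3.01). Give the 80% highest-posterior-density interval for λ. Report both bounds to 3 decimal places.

[0.000, 0.535]

The exponential density is strictly decreasing on [0, ∞), so the HPD interval is anchored at 0: [0, q] with P(λ ≤ q) = 0.80.
q = −ln(1 − 0.80) / 3.01 = 1.6094 / 3.01 = 0.535.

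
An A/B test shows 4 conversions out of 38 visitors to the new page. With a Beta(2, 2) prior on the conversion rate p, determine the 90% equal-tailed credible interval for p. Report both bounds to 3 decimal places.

[0.066, 0.239]

Posterior: Beta(2+4, 2+34) = Beta(6, 36).
Equal-tailed 90% interval: the 0.05 and 0.95 quantiles of Beta(6, 36).
Posterior mean ≈ 0.143, SD ≈ 0.053; a Normal approximation gives roughly [0.055, 0.231].
Exact: F⁻¹(0.05) = 0.066; F⁻¹(0.95) = 0.239.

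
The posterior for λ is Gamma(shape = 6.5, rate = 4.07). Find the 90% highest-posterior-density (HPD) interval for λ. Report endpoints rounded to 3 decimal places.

[0.603, 2.554]

The posterior is unimodal and skewed, so the HPD interval has equal density at both endpoints and is the shortest 90% interval.
Solving f(0.603) = f(2.554) with F(2.554) − F(0.603) = 0.90 gives [0.603, 2.554].
For comparison, the equal-tailed interval is [0.724, 2.747]; the HPD is narrower and shifted toward the mode.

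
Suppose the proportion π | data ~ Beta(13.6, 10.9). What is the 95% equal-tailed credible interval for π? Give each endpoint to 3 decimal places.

Posterior: Beta(13.6, 10.9).
Equal-tailed 95% interval: the 0.025 and 0.975 quantiles of Beta(13.6, 10.9).
Posterior mean ≈ 0.555, SD ≈ 0.098; a Normal approximation gives roughly [0.362, 0.748].
Exact: F⁻¹(0.025) = 0.360; F⁻¹(0.975) = 0.742.

[0.360, 0.742]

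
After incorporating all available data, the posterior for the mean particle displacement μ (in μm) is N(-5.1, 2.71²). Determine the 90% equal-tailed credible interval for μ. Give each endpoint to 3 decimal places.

[-9.558, -0.642]

The posterior is symmetric, so the 90% equal-tailed interval is μ = -5.1 ± z·2.71 with z = 1.645.
Half-width: 1.645 × 2.71 = 4.458.
-5.1 − 4.458 = -9.558; -5.1 + 4.458 = -0.642.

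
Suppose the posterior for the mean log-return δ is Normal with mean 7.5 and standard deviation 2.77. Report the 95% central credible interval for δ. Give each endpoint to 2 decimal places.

[2.07, 12.93]

The posterior is symmetric, so the 95% equal-tailed interval is δ = 7.5 ± z·2.77 with z = 1.960.
Half-width: 1.960 × 2.77 = 5.43.
7.5 − 5.43 = 2.07; 7.5 + 5.43 = 12.93.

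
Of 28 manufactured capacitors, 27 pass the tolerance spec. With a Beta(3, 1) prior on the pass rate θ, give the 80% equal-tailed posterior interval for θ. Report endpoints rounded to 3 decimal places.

[0.880, 0.983]

Posterior: Beta(3+27, 1+1) = Beta(30, 2).
Equal-tailed 80% interval: the 0.1 and 0.9 quantiles of Beta(30, 2).
Posterior mean ≈ 0.938, SD ≈ 0.042; a Normal approximation gives roughly [0.883, 0.992].
Exact: F⁻¹(0.1) = 0.880; F⁻¹(0.9) = 0.983.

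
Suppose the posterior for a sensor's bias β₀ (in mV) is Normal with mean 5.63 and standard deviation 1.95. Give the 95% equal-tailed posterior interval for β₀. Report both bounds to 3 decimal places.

[1.808, 9.452]

The posterior is symmetric, so the 95% equal-tailed interval is β₀ = 5.63 ± z·1.95 with z = 1.960.
Half-width: 1.960 × 1.95 = 3.822.
5.63 − 3.822 = 1.808; 5.63 + 3.822 = 9.452.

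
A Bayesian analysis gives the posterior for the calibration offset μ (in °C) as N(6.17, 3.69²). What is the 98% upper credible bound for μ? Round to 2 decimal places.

Need U with P(μ ≤ U) = 0.98: U = 6.17 + z_{0.02}·3.69.
z = 2.054; U = 6.17 + 2.054 × 3.69 = 13.75.

13.75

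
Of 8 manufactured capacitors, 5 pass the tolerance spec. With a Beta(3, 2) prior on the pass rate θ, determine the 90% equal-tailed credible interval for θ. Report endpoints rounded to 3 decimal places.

[0.391, 0.819]

Posterior: Beta(3+5, 2+3) = Beta(8, 5).
Equal-tailed 90% interval: the 0.05 and 0.95 quantiles of Beta(8, 5).
Posterior mean ≈ 0.615, SD ≈ 0.130; a Normal approximation gives roughly [0.402, 0.829].
Exact: F⁻¹(0.05) = 0.391; F⁻¹(0.95) = 0.819.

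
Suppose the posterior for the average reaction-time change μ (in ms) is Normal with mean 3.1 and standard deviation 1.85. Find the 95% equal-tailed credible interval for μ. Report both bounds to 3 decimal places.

The posterior is symmetric, so the 95% equal-tailed interval is μ = 3.1 ± z·1.85 with z = 1.960.
Half-width: 1.960 × 1.85 = 3.626.
3.1 − 3.626 = -0.526; 3.1 + 3.626 = 6.726.

[-0.526, 6.726]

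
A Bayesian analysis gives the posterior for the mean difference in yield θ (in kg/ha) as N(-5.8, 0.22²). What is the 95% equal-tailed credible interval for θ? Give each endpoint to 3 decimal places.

The posterior is symmetric, so the 95% equal-tailed interval is θ = -5.8 ± z·0.22 with z = 1.960.
Half-width: 1.960 × 0.22 = 0.431.
-5.8 − 0.431 = -6.231; -5.8 + 0.431 = -5.369.

[-6.231, -5.369]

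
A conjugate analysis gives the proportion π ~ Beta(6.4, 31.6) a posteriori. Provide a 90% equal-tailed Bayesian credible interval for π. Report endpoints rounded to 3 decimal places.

Posterior: Beta(6.4, 31.6).
Equal-tailed 90% interval: the 0.05 and 0.95 quantiles of Beta(6.4, 31.6).
Posterior mean ≈ 0.168, SD ≈ 0.060; a Normal approximation gives roughly [0.070, 0.267].
Exact: F⁻¹(0.05) = 0.081; F⁻¹(0.95) = 0.276.

[0.081, 0.276]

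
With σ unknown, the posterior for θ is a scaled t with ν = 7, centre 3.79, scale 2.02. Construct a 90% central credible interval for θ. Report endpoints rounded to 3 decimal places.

The t_7 distribution is symmetric; the 90% interval is 3.79 ± t·2.02 with t_{0.95,7} = 1.895.
Half-width: 1.895 × 2.02 = 3.827.
3.79 − 3.827 = -0.037; 3.79 + 3.827 = 7.617.

[-0.037, 7.617]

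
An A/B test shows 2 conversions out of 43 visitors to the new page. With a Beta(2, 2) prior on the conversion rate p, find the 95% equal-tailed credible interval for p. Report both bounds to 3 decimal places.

[0.024, 0.179]

Posterior: Beta(2+2, 2+41) = Beta(4, 43).
Equal-tailed 95% interval: the 0.025 and 0.975 quantiles of Beta(4, 43).
Posterior mean ≈ 0.085, SD ≈ 0.040; a Normal approximation gives roughly [0.006, 0.164].
Exact: F⁻¹(0.025) = 0.024; F⁻¹(0.975) = 0.179.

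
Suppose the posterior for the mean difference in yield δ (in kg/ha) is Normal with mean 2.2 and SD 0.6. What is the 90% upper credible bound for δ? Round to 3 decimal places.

2.969

Need U with P(δ ≤ U) = 0.90: U = 2.2 + z_{0.1}·0.6.
z = 1.282; U = 2.2 + 1.282 × 0.6 = 2.969.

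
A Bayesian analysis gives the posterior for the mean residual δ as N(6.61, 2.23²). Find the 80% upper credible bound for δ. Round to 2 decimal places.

Need U with P(δ ≤ U) = 0.80: U = 6.61 + z_{0.2}·2.23.
z = 0.842; U = 6.61 + 0.842 × 2.23 = 8.49.

8.49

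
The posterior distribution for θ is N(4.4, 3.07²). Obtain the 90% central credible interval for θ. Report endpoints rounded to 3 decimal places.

[-0.650, 9.450]

The posterior is symmetric, so the 90% equal-tailed interval is θ = 4.4 ± z·3.07 with z = 1.645.
Half-width: 1.645 × 3.07 = 5.050.
4.4 − 5.050 = -0.650; 4.4 + 5.050 = 9.450.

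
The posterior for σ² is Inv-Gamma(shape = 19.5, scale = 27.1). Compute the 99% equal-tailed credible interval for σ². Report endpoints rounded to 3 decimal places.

[0.828, 2.711]

Inverse-Gamma(19.5, 27.1) quantiles: F⁻¹(0.005) and F⁻¹(0.995).
Equivalently, 1/σ² ~ Gamma(19.5, rate = 27.1); invert its 0.995 and 0.005 quantiles.
Posterior mean ≈ 1.465, SD ≈ 0.350; a Normal approximation gives roughly [0.563, 2.367].
Exact: lower = 0.828; upper = 2.711.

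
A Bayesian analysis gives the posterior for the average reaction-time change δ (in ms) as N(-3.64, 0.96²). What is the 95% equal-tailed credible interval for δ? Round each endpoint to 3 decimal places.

[-5.522, -1.758]

The posterior is symmetric, so the 95% equal-tailed interval is δ = -3.64 ± z·0.96 with z = 1.960.
Half-width: 1.960 × 0.96 = 1.882.
-3.64 − 1.882 = -5.522; -3.64 + 1.882 = -1.758.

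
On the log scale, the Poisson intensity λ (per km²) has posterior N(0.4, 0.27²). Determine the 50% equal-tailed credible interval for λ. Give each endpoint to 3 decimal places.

On the log scale the 50% interval is 0.4 ± 0.674 × 0.27 = [0.2179, 0.5821].
Exponentiate: [e^0.2179, e^0.5821] = [1.243, 1.790].

[1.243, 1.790]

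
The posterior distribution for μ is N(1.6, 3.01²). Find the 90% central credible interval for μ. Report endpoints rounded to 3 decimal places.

The posterior is symmetric, so the 90% equal-tailed interval is μ = 1.6 ± z·3.01 with z = 1.645.
Half-width: 1.645 × 3.01 = 4.951.
1.6 − 4.951 = -3.351; 1.6 + 4.951 = 6.551.

[-3.351, 6.551]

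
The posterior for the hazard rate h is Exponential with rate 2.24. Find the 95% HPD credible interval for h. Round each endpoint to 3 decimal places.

The exponential density is strictly decreasing on [0, ∞), so the HPD interval is anchored at 0: [0, q] with P(h ≤ q) = 0.95.
q = −ln(1 − 0.95) / 2.24 = 2.9957 / 2.24 = 1.337.

[0.000, 1.337]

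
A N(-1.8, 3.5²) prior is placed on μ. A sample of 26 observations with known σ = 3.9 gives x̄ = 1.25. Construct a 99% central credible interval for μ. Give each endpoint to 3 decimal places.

[-0.814, 3.036]

Posterior precision = 1/3.5² + 26/3.9² = 0.0816 + 1.7094 = 1.7910, so posterior SD = 0.7472.
Posterior mean = (-1.8/3.5² + 26·1.25/3.9²) / 1.7910 = 1.1110.
Interval: 1.1110 ± 2.576 × 0.7472 → [-0.814, 3.036].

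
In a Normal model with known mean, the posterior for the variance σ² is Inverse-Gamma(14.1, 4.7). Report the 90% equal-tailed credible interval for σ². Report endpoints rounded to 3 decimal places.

Inverse-Gamma(14.1, 4.7) quantiles: F⁻¹(0.05) and F⁻¹(0.95).
Equivalently, 1/σ² ~ Gamma(14.1, rate = 4.7); invert its 0.95 and 0.05 quantiles.
Posterior mean ≈ 0.359, SD ≈ 0.103; a Normal approximation gives roughly [0.189, 0.528].
Exact: lower = 0.226; upper = 0.550.

[0.226, 0.550]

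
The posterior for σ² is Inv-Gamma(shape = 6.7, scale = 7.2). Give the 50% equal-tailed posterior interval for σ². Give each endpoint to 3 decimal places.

Inverse-Gamma(6.7, 7.2) quantiles: F⁻¹(0.25) and F⁻¹(0.75).
Equivalently, 1/σ² ~ Gamma(6.7, rate = 7.2); invert its 0.75 and 0.25 quantiles.
Posterior mean ≈ 1.263, SD ≈ 0.583; a Normal approximation gives roughly [0.870, 1.656].
Exact: lower = 0.876; upper = 1.493.

[0.876, 1.493]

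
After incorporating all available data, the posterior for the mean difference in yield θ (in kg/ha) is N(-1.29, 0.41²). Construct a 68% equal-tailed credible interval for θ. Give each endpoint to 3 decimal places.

The posterior is symmetric, so the 68% equal-tailed interval is θ = -1.29 ± z·0.41 with z = 0.994.
Half-width: 0.994 × 0.41 = 0.408.
-1.29 − 0.408 = -1.698; -1.29 + 0.408 = -0.882.

[-1.698, -0.882]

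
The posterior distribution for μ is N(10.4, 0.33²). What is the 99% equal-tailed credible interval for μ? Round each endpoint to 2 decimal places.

[9.55, 11.25]

The posterior is symmetric, so the 99% equal-tailed interval is μ = 10.4 ± z·0.33 with z = 2.576.
Half-width: 2.576 × 0.33 = 0.85.
10.4 − 0.85 = 9.55; 10.4 + 0.85 = 11.25.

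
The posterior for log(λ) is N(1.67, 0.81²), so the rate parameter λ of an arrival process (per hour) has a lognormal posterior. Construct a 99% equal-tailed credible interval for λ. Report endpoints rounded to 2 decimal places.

[0.66, 42.80]

On the log scale the 99% interval is 1.67 ± 2.576 × 0.81 = [-0.4164, 3.7564].
Exponentiate: [e^-0.4164, e^3.7564] = [0.66, 42.80].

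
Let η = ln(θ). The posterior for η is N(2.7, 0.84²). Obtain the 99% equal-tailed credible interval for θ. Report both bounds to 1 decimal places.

On the log scale the 99% interval is 2.7 ± 2.576 × 0.84 = [0.5363, 4.8637].
Exponentiate: [e^0.5363, e^4.8637] = [1.7, 129.5].

[1.7, 129.5]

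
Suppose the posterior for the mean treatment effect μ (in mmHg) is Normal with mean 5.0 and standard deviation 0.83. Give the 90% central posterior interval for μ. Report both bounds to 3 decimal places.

[3.635, 6.365]

The posterior is symmetric, so the 90% equal-tailed interval is μ = 5.0 ± z·0.83 with z = 1.645.
Half-width: 1.645 × 0.83 = 1.365.
5.0 − 1.365 = 3.635; 5.0 + 1.365 = 6.365.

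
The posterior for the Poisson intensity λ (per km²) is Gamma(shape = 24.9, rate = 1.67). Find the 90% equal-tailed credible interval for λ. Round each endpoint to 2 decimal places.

[10.36, 20.14]

Posterior: Gamma(shape 24.9, rate 1.67).
Equal-tailed 90% interval: Gamma(24.9, 1.67) quantiles at 0.05 and 0.95.
Posterior mean ≈ 14.91, SD ≈ 2.99; a Normal approximation gives roughly [10.00, 19.83].
Exact: lower = 10.36; upper = 20.14.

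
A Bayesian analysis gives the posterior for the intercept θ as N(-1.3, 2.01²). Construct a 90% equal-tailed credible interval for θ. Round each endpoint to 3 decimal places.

[-4.606, 2.006]

The posterior is symmetric, so the 90% equal-tailed interval is θ = -1.3 ± z·2.01 with z = 1.645.
Half-width: 1.645 × 2.01 = 3.306.
-1.3 − 3.306 = -4.606; -1.3 + 3.306 = 2.006.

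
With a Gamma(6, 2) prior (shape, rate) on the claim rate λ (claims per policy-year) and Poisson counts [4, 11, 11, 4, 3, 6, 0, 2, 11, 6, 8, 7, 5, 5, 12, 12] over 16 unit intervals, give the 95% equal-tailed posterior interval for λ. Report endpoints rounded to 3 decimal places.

Posterior: Gamma(6+107, 2+16) = Gamma(113, 18) (shape, rate).
Equal-tailed 95% interval: Gamma(113, 18) quantiles at 0.025 and 0.975.
Posterior mean ≈ 6.278, SD ≈ 0.591; a Normal approximation gives roughly [5.120, 7.435].
Exact: lower = 5.174; upper = 7.487.

[5.174, 7.487]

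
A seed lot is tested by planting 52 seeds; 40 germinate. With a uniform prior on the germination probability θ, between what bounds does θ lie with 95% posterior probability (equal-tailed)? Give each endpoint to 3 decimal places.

Posterior: Beta(1+40, 1+12) = Beta(41, 13).
Equal-tailed 95% interval: the 0.025 and 0.975 quantiles of Beta(41, 13).
Posterior mean ≈ 0.759, SD ≈ 0.058; a Normal approximation gives roughly [0.646, 0.872].
Exact: F⁻¹(0.025) = 0.638; F⁻¹(0.975) = 0.862.

[0.638, 0.862]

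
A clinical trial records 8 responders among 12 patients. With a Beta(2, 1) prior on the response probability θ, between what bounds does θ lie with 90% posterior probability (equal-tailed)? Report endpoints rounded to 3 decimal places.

[0.460, 0.847]

Posterior: Beta(2+8, 1+4) = Beta(10, 5).
Equal-tailed 90% interval: the 0.05 and 0.95 quantiles of Beta(10, 5).
Posterior mean ≈ 0.667, SD ≈ 0.118; a Normal approximation gives roughly [0.473, 0.861].
Exact: F⁻¹(0.05) = 0.460; F⁻¹(0.95) = 0.847.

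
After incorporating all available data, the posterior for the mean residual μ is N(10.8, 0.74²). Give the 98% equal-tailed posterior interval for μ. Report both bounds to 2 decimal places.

The posterior is symmetric, so the 98% equal-tailed interval is μ = 10.8 ± z·0.74 with z = 2.326.
Half-width: 2.326 × 0.74 = 1.72.
10.8 − 1.72 = 9.08; 10.8 + 1.72 = 12.52.

[9.08, 12.52]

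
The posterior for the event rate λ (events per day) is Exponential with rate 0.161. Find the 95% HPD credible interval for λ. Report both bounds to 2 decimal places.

[0.00, 18.61]

The exponential density is strictly decreasing on [0, ∞), so the HPD interval is anchored at 0: [0, q] with P(λ ≤ q) = 0.95.
q = −ln(1 − 0.95) / 0.161 = 2.9957 / 0.161 = 18.61.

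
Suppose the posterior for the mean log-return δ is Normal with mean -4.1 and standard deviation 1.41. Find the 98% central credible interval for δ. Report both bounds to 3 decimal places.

The posterior is symmetric, so the 98% equal-tailed interval is δ = -4.1 ± z·1.41 with z = 2.326.
Half-width: 2.326 × 1.41 = 3.280.
-4.1 − 3.280 = -7.380; -4.1 + 3.280 = -0.820.

[-7.380, -0.820]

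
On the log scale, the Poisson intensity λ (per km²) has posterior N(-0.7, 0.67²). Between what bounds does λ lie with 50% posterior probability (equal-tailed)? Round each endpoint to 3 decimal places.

[0.316, 0.780]

On the log scale the 50% interval is -0.7 ± 0.674 × 0.67 = [-1.1519, -0.2481].
Exponentiate: [e^-1.1519, e^-0.2481] = [0.316, 0.780].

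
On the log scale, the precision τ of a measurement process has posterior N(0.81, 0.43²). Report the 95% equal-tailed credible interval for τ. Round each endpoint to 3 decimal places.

[0.968, 5.221]

On the log scale the 95% interval is 0.81 ± 1.960 × 0.43 = [-0.0328, 1.6528].
Exponentiate: [e^-0.0328, e^1.6528] = [0.968, 5.221].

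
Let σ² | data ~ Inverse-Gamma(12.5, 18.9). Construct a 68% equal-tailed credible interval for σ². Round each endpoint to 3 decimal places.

Inverse-Gamma(12.5, 18.9) quantiles: F⁻¹(0.16) and F⁻¹(0.84).
Equivalently, 1/σ² ~ Gamma(12.5, rate = 18.9); invert its 0.84 and 0.16 quantiles.
Posterior mean ≈ 1.643, SD ≈ 0.507; a Normal approximation gives roughly [1.139, 2.148].
Exact: lower = 1.184; upper = 2.093.

[1.184, 2.093]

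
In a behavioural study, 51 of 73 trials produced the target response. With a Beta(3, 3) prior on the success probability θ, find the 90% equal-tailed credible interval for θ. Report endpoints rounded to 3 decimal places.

[0.595, 0.766]

Posterior: Beta(3+51, 3+22) = Beta(54, 25).
Equal-tailed 90% interval: the 0.05 and 0.95 quantiles of Beta(54, 25).
Posterior mean ≈ 0.684, SD ≈ 0.052; a Normal approximation gives roughly [0.598, 0.769].
Exact: F⁻¹(0.05) = 0.595; F⁻¹(0.95) = 0.766.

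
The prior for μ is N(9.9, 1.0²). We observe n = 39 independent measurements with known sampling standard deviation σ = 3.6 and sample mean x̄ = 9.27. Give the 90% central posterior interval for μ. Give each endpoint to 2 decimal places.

[8.61, 10.25]

Posterior precision = 1/1.0² + 39/3.6² = 1.0000 + 3.0093 = 4.0093, so posterior SD = 0.4994.
Posterior mean = (9.9/1.0² + 39·9.27/3.6²) / 4.0093 = 9.4271.
Interval: 9.4271 ± 1.645 × 0.4994 → [8.61, 10.25].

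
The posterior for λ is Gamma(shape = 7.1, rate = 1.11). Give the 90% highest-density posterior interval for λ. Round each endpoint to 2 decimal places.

The posterior is unimodal and skewed, so the HPD interval has equal density at both endpoints and is the shortest 90% interval.
Solving f(2.57) = f(10.08) with F(10.08) − F(2.57) = 0.90 gives [2.57, 10.08].
For comparison, the equal-tailed interval is [3.02, 10.79]; the HPD is narrower and shifted toward the mode.

[2.57, 10.08]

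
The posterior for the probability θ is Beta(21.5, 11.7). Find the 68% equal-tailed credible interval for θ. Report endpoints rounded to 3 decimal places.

Posterior: Beta(21.5, 11.7).
Equal-tailed 68% interval: the 0.16 and 0.84 quantiles of Beta(21.5, 11.7).
Posterior mean ≈ 0.648, SD ≈ 0.082; a Normal approximation gives roughly [0.566, 0.729].
Exact: F⁻¹(0.16) = 0.565; F⁻¹(0.84) = 0.730.

[0.565, 0.730]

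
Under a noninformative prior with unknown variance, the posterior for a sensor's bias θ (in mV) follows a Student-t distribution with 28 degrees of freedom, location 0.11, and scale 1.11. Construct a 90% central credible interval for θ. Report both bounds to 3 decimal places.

The t_28 distribution is symmetric; the 90% interval is 0.11 ± t·1.11 with t_{0.95,28} = 1.701.
Half-width: 1.701 × 1.11 = 1.888.
0.11 − 1.888 = -1.778; 0.11 + 1.888 = 1.998.

[-1.778, 1.998]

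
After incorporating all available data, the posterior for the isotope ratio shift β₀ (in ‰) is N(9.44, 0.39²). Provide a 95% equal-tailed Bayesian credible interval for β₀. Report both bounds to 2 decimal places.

The posterior is symmetric, so the 95% equal-tailed interval is β₀ = 9.44 ± z·0.39 with z = 1.960.
Half-width: 1.960 × 0.39 = 0.76.
9.44 − 0.76 = 8.68; 9.44 + 0.76 = 10.20.

[8.68, 10.20]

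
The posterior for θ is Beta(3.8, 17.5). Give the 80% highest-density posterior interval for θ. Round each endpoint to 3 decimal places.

[0.064, 0.264]

The posterior is unimodal and skewed, so the HPD interval has equal density at both endpoints and is the shortest 80% interval.
Solving f(0.064) = f(0.264) with F(0.264) − F(0.064) = 0.80 gives [0.064, 0.264].
For comparison, the equal-tailed interval is [0.082, 0.289]; the HPD is narrower and shifted toward the mode.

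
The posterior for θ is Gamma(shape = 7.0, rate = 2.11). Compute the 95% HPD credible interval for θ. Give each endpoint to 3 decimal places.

The posterior is unimodal and skewed, so the HPD interval has equal density at both endpoints and is the shortest 95% interval.
Solving f(1.114) = f(5.812) with F(5.812) − F(1.114) = 0.95 gives [1.114, 5.812].
For comparison, the equal-tailed interval is [1.334, 6.189]; the HPD is narrower and shifted toward the mode.

[1.114, 5.812]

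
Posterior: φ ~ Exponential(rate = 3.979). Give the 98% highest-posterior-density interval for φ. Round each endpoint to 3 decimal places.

[0.000, 0.983]

The exponential density is strictly decreasing on [0, ∞), so the HPD interval is anchored at 0: [0, q] with P(φ ≤ q) = 0.98.
q = −ln(1 − 0.98) / 3.979 = 3.9120 / 3.979 = 0.983.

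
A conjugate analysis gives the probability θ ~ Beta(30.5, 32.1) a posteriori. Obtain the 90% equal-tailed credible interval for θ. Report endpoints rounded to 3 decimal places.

[0.384, 0.591]

Posterior: Beta(30.5, 32.1).
Equal-tailed 90% interval: the 0.05 and 0.95 quantiles of Beta(30.5, 32.1).
Posterior mean ≈ 0.487, SD ≈ 0.063; a Normal approximation gives roughly [0.384, 0.590].
Exact: F⁻¹(0.05) = 0.384; F⁻¹(0.95) = 0.591.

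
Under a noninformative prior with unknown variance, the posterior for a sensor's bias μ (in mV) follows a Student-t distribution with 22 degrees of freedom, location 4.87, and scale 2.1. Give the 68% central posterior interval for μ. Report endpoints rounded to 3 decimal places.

The t_22 distribution is symmetric; the 68% interval is 4.87 ± t·2.1 with t_{0.84,22} = 1.017.
Half-width: 1.017 × 2.1 = 2.137.
4.87 − 2.137 = 2.733; 4.87 + 2.137 = 7.007.

[2.733, 7.007]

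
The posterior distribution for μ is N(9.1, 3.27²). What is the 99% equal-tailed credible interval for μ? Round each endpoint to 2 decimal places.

[0.68, 17.52]

The posterior is symmetric, so the 99% equal-tailed interval is μ = 9.1 ± z·3.27 with z = 2.576.
Half-width: 2.576 × 3.27 = 8.42.
9.1 − 8.42 = 0.68; 9.1 + 8.42 = 17.52.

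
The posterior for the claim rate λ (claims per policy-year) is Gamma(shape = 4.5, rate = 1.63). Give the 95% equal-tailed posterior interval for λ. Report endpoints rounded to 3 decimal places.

Posterior: Gamma(shape 4.5, rate 1.63).
Equal-tailed 95% interval: Gamma(4.5, 1.63) quantiles at 0.025 and 0.975.
Posterior mean ≈ 2.761, SD ≈ 1.301; a Normal approximation gives roughly [0.210, 5.311].
Exact: lower = 0.828; upper = 5.835.

[0.828, 5.835]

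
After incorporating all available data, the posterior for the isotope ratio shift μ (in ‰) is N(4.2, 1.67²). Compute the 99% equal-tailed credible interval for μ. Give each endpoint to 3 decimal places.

The posterior is symmetric, so the 99% equal-tailed interval is μ = 4.2 ± z·1.67 with z = 2.576.
Half-width: 2.576 × 1.67 = 4.302.
4.2 − 4.302 = -0.102; 4.2 + 4.302 = 8.502.

[-0.102, 8.502]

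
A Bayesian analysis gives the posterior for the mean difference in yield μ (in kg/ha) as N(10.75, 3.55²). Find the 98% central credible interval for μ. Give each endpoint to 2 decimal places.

[2.49, 19.01]

The posterior is symmetric, so the 98% equal-tailed interval is μ = 10.75 ± z·3.55 with z = 2.326.
Half-width: 2.326 × 3.55 = 8.26.
10.75 − 8.26 = 2.49; 10.75 + 8.26 = 19.01.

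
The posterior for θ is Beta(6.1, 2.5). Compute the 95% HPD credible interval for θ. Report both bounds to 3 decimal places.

[0.427, 0.964]

The posterior is unimodal and skewed, so the HPD interval has equal density at both endpoints and is the shortest 95% interval.
Solving f(0.427) = f(0.964) with F(0.964) − F(0.427) = 0.95 gives [0.427, 0.964].
For comparison, the equal-tailed interval is [0.387, 0.941]; the HPD is narrower and shifted toward the mode.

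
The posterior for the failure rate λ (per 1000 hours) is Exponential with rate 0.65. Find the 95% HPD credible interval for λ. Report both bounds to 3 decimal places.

[0.000, 4.609]

The exponential density is strictly decreasing on [0, ∞), so the HPD interval is anchored at 0: [0, q] with P(λ ≤ q) = 0.95.
q = −ln(1 − 0.95) / 0.65 = 2.9957 / 0.65 = 4.609.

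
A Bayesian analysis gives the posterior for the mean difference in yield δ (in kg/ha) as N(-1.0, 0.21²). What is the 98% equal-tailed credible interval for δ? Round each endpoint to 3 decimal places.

[-1.489, -0.511]

The posterior is symmetric, so the 98% equal-tailed interval is δ = -1.0 ± z·0.21 with z = 2.326.
Half-width: 2.326 × 0.21 = 0.489.
-1.0 − 0.489 = -1.489; -1.0 + 0.489 = -0.511.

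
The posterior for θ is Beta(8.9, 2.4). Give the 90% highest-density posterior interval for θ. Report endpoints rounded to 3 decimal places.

[0.614, 0.971]

The posterior is unimodal and skewed, so the HPD interval has equal density at both endpoints and is the shortest 90% interval.
Solving f(0.614) = f(0.971) with F(0.971) − F(0.614) = 0.90 gives [0.614, 0.971].
For comparison, the equal-tailed interval is [0.569, 0.946]; the HPD is narrower and shifted toward the mode.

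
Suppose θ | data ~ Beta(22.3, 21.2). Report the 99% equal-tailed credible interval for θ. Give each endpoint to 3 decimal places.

[0.323, 0.701]

Posterior: Beta(22.3, 21.2).
Equal-tailed 99% interval: the 0.005 and 0.995 quantiles of Beta(22.3, 21.2).
Posterior mean ≈ 0.513, SD ≈ 0.075; a Normal approximation gives roughly [0.320, 0.706].
Exact: F⁻¹(0.005) = 0.323; F⁻¹(0.995) = 0.701.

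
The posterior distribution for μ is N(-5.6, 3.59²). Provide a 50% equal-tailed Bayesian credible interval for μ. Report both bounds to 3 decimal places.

[-8.021, -3.179]

The posterior is symmetric, so the 50% equal-tailed interval is μ = -5.6 ± z·3.59 with z = 0.674.
Half-width: 0.674 × 3.59 = 2.421.
-5.6 − 2.421 = -8.021; -5.6 + 2.421 = -3.179.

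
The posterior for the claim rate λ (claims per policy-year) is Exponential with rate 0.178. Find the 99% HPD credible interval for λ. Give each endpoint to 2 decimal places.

[0.00, 25.87]

The exponential density is strictly decreasing on [0, ∞), so the HPD interval is anchored at 0: [0, q] with P(λ ≤ q) = 0.99.
q = −ln(1 − 0.99) / 0.178 = 4.6052 / 0.178 = 25.87.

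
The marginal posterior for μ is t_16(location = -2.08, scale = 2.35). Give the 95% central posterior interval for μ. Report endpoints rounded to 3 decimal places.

[-7.062, 2.902]

The t_16 distribution is symmetric; the 95% interval is -2.08 ± t·2.35 with t_{0.975,16} = 2.120.
Half-width: 2.120 × 2.35 = 4.982.
-2.08 − 4.982 = -7.062; -2.08 + 4.982 = 2.902.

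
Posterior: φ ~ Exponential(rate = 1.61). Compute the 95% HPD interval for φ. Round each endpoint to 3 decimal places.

[0.000, 1.861]

The exponential density is strictly decreasing on [0, ∞), so the HPD interval is anchored at 0: [0, q] with P(φ ≤ q) = 0.95.
q = −ln(1 − 0.95) / 1.61 = 2.9957 / 1.61 = 1.861.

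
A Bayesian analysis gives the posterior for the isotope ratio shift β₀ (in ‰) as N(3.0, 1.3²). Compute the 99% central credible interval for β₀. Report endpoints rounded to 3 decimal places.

The posterior is symmetric, so the 99% equal-tailed interval is β₀ = 3.0 ± z·1.3 with z = 2.576.
Half-width: 2.576 × 1.3 = 3.349.
3.0 − 3.349 = -0.349; 3.0 + 3.349 = 6.349.

[-0.349, 6.349]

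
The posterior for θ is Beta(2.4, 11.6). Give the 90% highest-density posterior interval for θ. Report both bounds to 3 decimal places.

The posterior is unimodal and skewed, so the HPD interval has equal density at both endpoints and is the shortest 90% interval.
Solving f(0.021) = f(0.315) with F(0.315) − F(0.021) = 0.90 gives [0.021, 0.315].
For comparison, the equal-tailed interval is [0.042, 0.355]; the HPD is narrower and shifted toward the mode.

[0.021, 0.315]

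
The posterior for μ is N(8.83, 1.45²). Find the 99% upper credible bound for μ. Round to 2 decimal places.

12.20

Need U with P(μ ≤ U) = 0.99: U = 8.83 + z_{0.01}·1.45.
z = 2.326; U = 8.83 + 2.326 × 1.45 = 12.20.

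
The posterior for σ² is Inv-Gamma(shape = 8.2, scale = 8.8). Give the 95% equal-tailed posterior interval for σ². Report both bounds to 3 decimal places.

Inverse-Gamma(8.2, 8.8) quantiles: F⁻¹(0.025) and F⁻¹(0.975).
Equivalently, 1/σ² ~ Gamma(8.2, rate = 8.8); invert its 0.975 and 0.025 quantiles.
Posterior mean ≈ 1.222, SD ≈ 0.491; a Normal approximation gives roughly [0.260, 2.184].
Exact: lower = 0.599; upper = 2.455.

[0.599, 2.455]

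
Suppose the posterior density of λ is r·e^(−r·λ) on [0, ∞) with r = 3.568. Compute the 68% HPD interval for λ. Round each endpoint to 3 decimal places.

The exponential density is strictly decreasing on [0, ∞), so the HPD interval is anchored at 0: [0, q] with P(λ ≤ q) = 0.68.
q = −ln(1 − 0.68) / 3.568 = 1.1394 / 3.568 = 0.319.

[0.000, 0.319]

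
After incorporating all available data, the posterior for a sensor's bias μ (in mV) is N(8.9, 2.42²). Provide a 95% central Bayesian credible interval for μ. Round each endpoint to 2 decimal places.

[4.16, 13.64]

The posterior is symmetric, so the 95% equal-tailed interval is μ = 8.9 ± z·2.42 with z = 1.960.
Half-width: 1.960 × 2.42 = 4.74.
8.9 − 4.74 = 4.16; 8.9 + 4.74 = 13.64.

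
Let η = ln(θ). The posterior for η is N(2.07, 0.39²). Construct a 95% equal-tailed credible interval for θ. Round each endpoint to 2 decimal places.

On the log scale the 95% interval is 2.07 ± 1.960 × 0.39 = [1.3056, 2.8344].
Exponentiate: [e^1.3056, e^2.8344] = [3.69, 17.02].

[3.69, 17.02]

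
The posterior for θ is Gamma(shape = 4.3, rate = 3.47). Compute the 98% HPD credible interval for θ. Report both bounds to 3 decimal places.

The posterior is unimodal and skewed, so the HPD interval has equal density at both endpoints and is the shortest 98% interval.
Solving f(0.179) = f(2.794) with F(2.794) − F(0.179) = 0.98 gives [0.179, 2.794].
For comparison, the equal-tailed interval is [0.275, 3.032]; the HPD is narrower and shifted toward the mode.

[0.179, 2.794]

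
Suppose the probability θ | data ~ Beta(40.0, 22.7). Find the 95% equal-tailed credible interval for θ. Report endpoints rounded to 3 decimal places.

[0.516, 0.751]

Posterior: Beta(40.0, 22.7).
Equal-tailed 95% interval: the 0.025 and 0.975 quantiles of Beta(40.0, 22.7).
Posterior mean ≈ 0.638, SD ≈ 0.060; a Normal approximation gives roughly [0.520, 0.756].
Exact: F⁻¹(0.025) = 0.516; F⁻¹(0.975) = 0.751.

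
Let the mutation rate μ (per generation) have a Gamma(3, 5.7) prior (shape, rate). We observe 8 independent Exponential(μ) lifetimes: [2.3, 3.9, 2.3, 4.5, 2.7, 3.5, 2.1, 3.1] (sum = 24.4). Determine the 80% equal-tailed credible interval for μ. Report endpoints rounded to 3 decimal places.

[0.233, 0.512]

Posterior: Gamma(3+8, 5.7+24.4) = Gamma(11, 30.1) (shape, rate).
Equal-tailed 80% interval: Gamma(11, 30.1) quantiles at 0.1 and 0.9.
Posterior mean ≈ 0.365, SD ≈ 0.110; a Normal approximation gives roughly [0.224, 0.507].
Exact: lower = 0.233; upper = 0.512.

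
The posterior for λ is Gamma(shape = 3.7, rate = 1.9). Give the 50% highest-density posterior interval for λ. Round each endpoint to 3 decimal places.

The posterior is unimodal and skewed, so the HPD interval has equal density at both endpoints and is the shortest 50% interval.
Solving f(0.901) = f(2.110) with F(2.110) − F(0.901) = 0.50 gives [0.901, 2.110].
For comparison, the equal-tailed interval is [1.205, 2.503]; the HPD is narrower and shifted toward the mode.

[0.901, 2.110]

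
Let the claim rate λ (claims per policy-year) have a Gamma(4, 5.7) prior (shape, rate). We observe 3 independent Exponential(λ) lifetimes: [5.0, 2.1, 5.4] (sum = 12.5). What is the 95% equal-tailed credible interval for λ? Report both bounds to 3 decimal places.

Posterior: Gamma(4+3, 5.7+12.5) = Gamma(7, 18.2) (shape, rate).
Equal-tailed 95% interval: Gamma(7, 18.2) quantiles at 0.025 and 0.975.
Posterior mean ≈ 0.385, SD ≈ 0.145; a Normal approximation gives roughly [0.100, 0.670].
Exact: lower = 0.155; upper = 0.718.

[0.155, 0.718]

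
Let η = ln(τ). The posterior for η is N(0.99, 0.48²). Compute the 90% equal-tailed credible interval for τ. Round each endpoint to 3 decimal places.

On the log scale the 90% interval is 0.99 ± 1.645 × 0.48 = [0.2005, 1.7795].
Exponentiate: [e^0.2005, e^1.7795] = [1.222, 5.927].

[1.222, 5.927]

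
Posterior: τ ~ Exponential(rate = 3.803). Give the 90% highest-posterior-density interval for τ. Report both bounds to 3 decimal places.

[0.000, 0.605]

The exponential density is strictly decreasing on [0, ∞), so the HPD interval is anchored at 0: [0, q] with P(τ ≤ q) = 0.90.
q = −ln(1 − 0.90) / 3.803 = 2.3026 / 3.803 = 0.605.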